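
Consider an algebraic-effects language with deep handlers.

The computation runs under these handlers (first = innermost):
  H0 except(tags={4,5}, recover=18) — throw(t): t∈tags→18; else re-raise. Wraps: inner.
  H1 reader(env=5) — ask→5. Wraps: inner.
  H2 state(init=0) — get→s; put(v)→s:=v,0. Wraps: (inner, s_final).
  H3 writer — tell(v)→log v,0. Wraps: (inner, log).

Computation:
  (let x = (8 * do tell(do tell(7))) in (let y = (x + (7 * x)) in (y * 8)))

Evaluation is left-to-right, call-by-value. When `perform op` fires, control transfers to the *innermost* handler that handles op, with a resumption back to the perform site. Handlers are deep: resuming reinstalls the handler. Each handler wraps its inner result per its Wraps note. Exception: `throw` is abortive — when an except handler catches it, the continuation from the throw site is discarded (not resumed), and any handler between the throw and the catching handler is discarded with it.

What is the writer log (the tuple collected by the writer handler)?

Step-by-step:
tell(7) @ H3 ⇒ log+=7
tell(0) @ H3 ⇒ log+=0
H0 returns 0
H1 returns 0
H2 returns (0, 0)
H3 returns ((0, 0), (7, 0))
= ((0, 0), (7, 0))

Answer: (7, 0)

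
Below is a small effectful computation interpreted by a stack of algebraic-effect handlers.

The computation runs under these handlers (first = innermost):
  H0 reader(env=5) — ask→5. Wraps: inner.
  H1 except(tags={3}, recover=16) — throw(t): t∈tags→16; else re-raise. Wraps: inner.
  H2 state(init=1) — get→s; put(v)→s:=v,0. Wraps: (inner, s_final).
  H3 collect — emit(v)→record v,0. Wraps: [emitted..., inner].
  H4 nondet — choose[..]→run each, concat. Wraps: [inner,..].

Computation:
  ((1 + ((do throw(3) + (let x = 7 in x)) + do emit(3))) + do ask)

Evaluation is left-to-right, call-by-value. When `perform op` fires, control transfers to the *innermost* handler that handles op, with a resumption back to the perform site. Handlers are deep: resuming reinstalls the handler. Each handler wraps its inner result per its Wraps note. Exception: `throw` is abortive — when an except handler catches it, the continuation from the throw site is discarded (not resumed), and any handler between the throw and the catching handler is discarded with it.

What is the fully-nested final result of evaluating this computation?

Answer: [[(16, 1)]]

Step-by-step:
throw(3) @ H1 caught ⇒ 16
H2 returns (16, 1)
H3 returns [(16, 1)]
H4 returns [[(16, 1)]]
= [[(16, 1)]]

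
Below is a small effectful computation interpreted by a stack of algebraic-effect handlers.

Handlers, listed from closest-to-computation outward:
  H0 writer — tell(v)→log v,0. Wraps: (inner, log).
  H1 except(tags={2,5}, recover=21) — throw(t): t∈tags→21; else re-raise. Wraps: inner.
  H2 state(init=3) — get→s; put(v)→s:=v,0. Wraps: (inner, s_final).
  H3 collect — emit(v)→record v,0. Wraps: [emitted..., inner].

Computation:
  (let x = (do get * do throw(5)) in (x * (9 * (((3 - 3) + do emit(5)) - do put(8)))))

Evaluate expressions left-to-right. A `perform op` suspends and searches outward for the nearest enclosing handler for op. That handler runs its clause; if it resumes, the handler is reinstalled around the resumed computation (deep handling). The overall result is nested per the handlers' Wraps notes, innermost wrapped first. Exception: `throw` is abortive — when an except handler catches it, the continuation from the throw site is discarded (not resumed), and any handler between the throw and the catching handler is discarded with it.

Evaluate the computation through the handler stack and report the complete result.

Evaluation trace:
get @ H2 ⇒ 3
throw(5) @ H1 caught ⇒ 21
H2 returns (21, 3)
H3 returns [(21, 3)]
= [(21, 3)]

Answer: [(21, 3)]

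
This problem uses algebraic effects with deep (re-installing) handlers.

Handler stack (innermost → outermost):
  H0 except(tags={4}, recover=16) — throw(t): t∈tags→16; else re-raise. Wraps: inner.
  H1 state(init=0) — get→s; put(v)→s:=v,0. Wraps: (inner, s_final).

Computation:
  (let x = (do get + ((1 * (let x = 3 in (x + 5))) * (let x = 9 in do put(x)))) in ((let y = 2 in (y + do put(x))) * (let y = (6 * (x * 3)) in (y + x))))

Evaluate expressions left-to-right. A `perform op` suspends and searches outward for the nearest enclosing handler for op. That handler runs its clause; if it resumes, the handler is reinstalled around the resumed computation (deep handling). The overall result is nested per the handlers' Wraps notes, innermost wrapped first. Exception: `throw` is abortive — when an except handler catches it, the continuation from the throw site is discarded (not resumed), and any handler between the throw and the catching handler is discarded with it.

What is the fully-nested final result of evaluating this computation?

Answer: (0, 0)

Step-by-step:
get @ H1 ⇒ 0
put(9) @ H1 ⇒ s:=9
put(0) @ H1 ⇒ s:=0
H0 returns 0
H1 returns (0, 0)
= (0, 0)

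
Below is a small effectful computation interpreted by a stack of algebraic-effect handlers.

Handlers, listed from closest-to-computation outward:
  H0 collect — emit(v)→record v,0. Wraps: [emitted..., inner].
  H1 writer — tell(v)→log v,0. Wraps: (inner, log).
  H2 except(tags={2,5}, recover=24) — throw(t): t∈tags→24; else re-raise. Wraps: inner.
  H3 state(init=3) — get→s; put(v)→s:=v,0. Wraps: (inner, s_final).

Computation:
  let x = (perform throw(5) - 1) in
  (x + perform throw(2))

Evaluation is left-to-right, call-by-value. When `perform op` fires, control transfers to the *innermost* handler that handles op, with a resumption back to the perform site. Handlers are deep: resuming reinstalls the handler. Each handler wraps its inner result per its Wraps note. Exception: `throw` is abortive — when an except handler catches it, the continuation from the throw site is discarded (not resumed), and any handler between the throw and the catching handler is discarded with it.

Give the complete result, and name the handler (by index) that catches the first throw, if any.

Working:
throw(5) @ H2 caught ⇒ 24
H3 returns (24, 3)
= (24, 3)

Answer: (24, 3) ; first throw caught by: H2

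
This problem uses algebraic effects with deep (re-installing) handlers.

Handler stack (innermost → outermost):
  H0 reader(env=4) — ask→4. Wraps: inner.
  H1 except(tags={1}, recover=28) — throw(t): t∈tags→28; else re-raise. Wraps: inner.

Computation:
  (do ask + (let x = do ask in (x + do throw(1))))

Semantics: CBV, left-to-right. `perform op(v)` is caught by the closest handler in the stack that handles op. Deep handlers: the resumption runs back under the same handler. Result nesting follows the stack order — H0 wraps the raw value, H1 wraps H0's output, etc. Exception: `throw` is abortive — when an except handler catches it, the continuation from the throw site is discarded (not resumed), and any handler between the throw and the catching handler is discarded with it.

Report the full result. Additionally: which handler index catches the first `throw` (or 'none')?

Answer: 28 ; first throw caught by: H1

Step-by-step:
ask @ H0 ⇒ 4
ask @ H0 ⇒ 4
throw(1) @ H1 caught ⇒ 28
= 28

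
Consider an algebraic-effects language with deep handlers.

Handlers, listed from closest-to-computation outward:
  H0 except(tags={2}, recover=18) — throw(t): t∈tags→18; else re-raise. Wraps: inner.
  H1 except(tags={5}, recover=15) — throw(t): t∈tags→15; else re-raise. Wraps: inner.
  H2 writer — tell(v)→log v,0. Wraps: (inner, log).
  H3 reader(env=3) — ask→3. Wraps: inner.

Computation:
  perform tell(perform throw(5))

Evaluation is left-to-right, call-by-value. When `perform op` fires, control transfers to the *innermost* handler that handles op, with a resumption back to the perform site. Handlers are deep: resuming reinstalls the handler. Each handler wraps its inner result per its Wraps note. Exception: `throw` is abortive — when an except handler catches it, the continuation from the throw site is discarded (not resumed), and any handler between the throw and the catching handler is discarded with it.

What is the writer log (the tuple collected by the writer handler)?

Answer: ()

Step-by-step:
throw(5) @ H0 re-raised
throw(5) @ H1 caught ⇒ 15
H2 returns (15, ())
H3 returns (15, ())
= (15, ())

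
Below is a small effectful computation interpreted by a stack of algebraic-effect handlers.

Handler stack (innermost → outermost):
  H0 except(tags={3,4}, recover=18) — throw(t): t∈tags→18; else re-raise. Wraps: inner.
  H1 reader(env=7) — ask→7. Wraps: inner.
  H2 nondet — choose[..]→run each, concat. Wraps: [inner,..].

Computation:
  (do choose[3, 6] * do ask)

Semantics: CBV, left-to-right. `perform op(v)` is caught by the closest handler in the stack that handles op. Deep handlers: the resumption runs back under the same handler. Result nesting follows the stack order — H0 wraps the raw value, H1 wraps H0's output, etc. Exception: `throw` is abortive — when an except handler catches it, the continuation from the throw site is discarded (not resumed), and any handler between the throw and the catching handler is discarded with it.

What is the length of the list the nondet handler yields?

Working:
choose[3, 6] @ H2
  branch[0] choose=3:
    ask @ H1 ⇒ 7
    H0 returns 21
    H1 returns 21
    H2 returns [21]
  branch[1] choose=6:
    ask @ H1 ⇒ 7
    H0 returns 42
    H1 returns 42
    H2 returns [42]
= [21, 42]

Answer: 2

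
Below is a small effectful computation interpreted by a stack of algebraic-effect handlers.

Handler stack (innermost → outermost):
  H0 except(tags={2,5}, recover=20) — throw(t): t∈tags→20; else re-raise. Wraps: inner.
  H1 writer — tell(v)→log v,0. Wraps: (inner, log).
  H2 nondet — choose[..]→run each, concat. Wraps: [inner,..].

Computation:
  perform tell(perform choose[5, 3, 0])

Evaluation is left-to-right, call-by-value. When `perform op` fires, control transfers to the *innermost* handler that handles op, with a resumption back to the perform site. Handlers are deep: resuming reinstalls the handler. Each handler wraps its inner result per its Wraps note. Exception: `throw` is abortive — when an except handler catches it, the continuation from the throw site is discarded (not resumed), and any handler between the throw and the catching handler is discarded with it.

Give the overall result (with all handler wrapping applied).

Answer: [(0, (5)), (0, (3)), (0, (0))]

Working:
choose[5, 3, 0] @ H2
  branch[0] choose=5:
    tell(5) @ H1 ⇒ log+=5
    H0 returns 0
    H1 returns (0, (5))
    H2 returns [(0, (5))]
  branch[1] choose=3:
    tell(3) @ H1 ⇒ log+=3
    H0 returns 0
    H1 returns (0, (3))
    H2 returns [(0, (3))]
  branch[2] choose=0:
    tell(0) @ H1 ⇒ log+=0
    H0 returns 0
    H1 returns (0, (0))
    H2 returns [(0, (0))]
= [(0, (5)), (0, (3)), (0, (0))]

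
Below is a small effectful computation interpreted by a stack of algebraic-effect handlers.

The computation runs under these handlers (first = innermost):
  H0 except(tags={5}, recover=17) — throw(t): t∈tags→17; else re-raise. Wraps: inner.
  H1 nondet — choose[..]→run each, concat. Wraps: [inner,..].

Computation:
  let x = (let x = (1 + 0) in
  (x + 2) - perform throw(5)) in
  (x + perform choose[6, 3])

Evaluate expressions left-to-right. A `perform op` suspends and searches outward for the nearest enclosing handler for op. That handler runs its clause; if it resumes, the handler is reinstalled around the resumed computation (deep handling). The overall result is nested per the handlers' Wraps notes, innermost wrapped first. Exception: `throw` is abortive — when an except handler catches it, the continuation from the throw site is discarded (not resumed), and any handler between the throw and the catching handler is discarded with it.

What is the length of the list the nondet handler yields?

Answer: 1

Working:
throw(5) @ H0 caught ⇒ 17
H1 returns [17]
= [17]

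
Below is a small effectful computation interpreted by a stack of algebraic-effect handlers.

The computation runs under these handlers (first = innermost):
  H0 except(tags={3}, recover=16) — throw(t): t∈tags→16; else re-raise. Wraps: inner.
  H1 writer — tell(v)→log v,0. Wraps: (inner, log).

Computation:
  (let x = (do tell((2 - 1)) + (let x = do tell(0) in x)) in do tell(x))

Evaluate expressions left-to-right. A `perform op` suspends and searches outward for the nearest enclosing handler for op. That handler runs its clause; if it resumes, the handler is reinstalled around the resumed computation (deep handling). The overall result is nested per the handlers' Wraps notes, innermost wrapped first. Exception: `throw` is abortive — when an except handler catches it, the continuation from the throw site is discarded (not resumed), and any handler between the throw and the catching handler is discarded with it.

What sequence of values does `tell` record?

Evaluation trace:
tell(1) @ H1 ⇒ log+=1
tell(0) @ H1 ⇒ log+=0
tell(0) @ H1 ⇒ log+=0
H0 returns 0
H1 returns (0, (1, 0, 0))
= (0, (1, 0, 0))

Answer: (1, 0, 0)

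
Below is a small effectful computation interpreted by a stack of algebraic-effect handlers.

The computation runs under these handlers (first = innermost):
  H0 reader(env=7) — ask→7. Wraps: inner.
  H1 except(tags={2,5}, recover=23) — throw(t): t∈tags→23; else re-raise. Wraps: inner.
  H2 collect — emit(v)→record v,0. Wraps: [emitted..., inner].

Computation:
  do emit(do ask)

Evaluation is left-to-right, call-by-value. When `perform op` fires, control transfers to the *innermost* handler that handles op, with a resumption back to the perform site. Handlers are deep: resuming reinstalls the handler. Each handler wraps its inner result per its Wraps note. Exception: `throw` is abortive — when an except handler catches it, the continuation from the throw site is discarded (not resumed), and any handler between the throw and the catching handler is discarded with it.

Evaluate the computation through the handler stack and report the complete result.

Step-by-step:
ask @ H0 ⇒ 7
emit(7) @ H2 ⇒ out+=7
H0 returns 0
H1 returns 0
H2 returns [7, 0]
= [7, 0]

Answer: [7, 0]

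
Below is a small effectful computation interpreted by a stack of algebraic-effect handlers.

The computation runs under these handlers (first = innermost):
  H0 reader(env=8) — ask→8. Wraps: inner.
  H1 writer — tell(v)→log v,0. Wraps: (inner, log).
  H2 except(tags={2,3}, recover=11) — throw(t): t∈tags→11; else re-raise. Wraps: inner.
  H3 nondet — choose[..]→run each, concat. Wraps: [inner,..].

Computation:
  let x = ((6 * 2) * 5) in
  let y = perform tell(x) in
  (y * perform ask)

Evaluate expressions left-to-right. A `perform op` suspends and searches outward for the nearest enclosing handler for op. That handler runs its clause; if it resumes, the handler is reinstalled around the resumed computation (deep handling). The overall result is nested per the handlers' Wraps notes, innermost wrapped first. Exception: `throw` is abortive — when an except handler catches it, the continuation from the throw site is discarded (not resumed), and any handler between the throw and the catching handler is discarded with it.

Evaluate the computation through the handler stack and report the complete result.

Answer: [(0, (60))]

Step-by-step:
tell(60) @ H1 ⇒ log+=60
ask @ H0 ⇒ 8
H0 returns 0
H1 returns (0, (60))
H2 returns (0, (60))
H3 returns [(0, (60))]
= [(0, (60))]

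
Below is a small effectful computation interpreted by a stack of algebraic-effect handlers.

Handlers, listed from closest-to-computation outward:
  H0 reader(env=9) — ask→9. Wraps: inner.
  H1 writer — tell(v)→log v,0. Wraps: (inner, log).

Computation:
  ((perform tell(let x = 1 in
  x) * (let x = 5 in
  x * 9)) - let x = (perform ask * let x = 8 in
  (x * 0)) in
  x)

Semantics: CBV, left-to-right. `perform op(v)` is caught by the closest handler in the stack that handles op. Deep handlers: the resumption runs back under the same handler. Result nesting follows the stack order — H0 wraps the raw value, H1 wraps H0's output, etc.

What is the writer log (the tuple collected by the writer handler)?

Answer: (1)

Working:
tell(1) @ H1 ⇒ log+=1
ask @ H0 ⇒ 9
H0 returns 0
H1 returns (0, (1))
= (0, (1))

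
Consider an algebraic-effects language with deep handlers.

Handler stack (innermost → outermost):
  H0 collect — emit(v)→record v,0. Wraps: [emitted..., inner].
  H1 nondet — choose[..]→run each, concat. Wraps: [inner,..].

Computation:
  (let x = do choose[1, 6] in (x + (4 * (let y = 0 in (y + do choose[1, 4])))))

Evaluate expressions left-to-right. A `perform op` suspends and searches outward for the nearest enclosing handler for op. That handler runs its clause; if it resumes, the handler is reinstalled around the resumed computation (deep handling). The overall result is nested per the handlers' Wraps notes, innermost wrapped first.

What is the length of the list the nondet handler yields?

Working:
choose[1, 6] @ H1
  branch[0] choose=1:
    choose[1, 4] @ H1
      branch[0] choose=1:
        H0 returns [5]
        H1 returns [[5]]
      branch[1] choose=4:
        H0 returns [17]
        H1 returns [[17]]
  branch[1] choose=6:
    choose[1, 4] @ H1
      branch[0] choose=1:
        H0 returns [10]
        H1 returns [[10]]
      branch[1] choose=4:
        H0 returns [22]
        H1 returns [[22]]
= [[5], [17], [10], [22]]

Answer: 4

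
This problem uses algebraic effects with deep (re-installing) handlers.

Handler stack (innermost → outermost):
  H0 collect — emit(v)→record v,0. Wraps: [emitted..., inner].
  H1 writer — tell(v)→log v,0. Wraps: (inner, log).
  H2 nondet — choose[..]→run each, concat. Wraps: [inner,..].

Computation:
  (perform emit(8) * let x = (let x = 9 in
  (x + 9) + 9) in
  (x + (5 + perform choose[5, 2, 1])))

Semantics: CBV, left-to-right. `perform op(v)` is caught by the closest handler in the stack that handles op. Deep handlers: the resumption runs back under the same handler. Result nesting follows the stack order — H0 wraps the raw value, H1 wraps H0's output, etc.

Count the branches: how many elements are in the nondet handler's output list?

Step-by-step:
emit(8) @ H0 ⇒ out+=8
choose[5, 2, 1] @ H2
  branch[0] choose=5:
    H0 returns [8, 0]
    H1 returns ([8, 0], ())
    H2 returns [([8, 0], ())]
  branch[1] choose=2:
    H0 returns [8, 0]
    H1 returns ([8, 0], ())
    H2 returns [([8, 0], ())]
  branch[2] choose=1:
    H0 returns [8, 0]
    H1 returns ([8, 0], ())
    H2 returns [([8, 0], ())]
= [([8, 0], ()), ([8, 0], ()), ([8, 0], ())]

Answer: 3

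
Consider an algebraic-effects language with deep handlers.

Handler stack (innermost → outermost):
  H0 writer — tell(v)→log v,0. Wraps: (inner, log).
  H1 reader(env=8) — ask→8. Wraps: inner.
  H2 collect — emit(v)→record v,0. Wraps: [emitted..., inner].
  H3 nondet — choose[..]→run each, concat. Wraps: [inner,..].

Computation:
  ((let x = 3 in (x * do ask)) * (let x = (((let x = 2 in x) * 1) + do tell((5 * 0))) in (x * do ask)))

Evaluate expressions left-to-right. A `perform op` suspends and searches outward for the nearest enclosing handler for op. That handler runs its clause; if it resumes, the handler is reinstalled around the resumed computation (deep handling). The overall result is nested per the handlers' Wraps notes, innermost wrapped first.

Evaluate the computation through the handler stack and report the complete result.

Evaluation trace:
ask @ H1 ⇒ 8
tell(0) @ H0 ⇒ log+=0
ask @ H1 ⇒ 8
H0 returns (384, (0))
H1 returns (384, (0))
H2 returns [(384, (0))]
H3 returns [[(384, (0))]]
= [[(384, (0))]]

Answer: [[(384, (0))]]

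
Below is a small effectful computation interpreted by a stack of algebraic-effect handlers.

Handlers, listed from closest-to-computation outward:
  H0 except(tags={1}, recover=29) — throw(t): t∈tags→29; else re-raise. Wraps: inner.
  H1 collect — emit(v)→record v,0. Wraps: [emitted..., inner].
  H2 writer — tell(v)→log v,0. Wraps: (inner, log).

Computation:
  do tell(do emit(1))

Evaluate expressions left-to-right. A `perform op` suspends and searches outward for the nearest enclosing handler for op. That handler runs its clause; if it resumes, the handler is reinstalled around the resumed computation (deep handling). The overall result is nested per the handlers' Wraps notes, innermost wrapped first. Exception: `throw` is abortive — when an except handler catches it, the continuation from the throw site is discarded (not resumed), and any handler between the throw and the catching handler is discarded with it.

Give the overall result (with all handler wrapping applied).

Answer: ([1, 0], (0))

Working:
emit(1) @ H1 ⇒ out+=1
tell(0) @ H2 ⇒ log+=0
H0 returns 0
H1 returns [1, 0]
H2 returns ([1, 0], (0))
= ([1, 0], (0))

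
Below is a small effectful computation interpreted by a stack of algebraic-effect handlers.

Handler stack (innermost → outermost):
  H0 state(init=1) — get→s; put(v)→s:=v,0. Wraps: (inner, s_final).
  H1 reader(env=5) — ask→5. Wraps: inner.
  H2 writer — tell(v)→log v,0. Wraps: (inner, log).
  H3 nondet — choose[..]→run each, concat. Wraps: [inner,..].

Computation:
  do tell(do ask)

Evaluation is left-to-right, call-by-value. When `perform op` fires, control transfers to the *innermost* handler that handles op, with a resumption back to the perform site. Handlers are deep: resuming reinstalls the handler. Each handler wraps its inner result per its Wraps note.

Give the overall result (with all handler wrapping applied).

Answer: [((0, 1), (5))]

Step-by-step:
ask @ H1 ⇒ 5
tell(5) @ H2 ⇒ log+=5
H0 returns (0, 1)
H1 returns (0, 1)
H2 returns ((0, 1), (5))
H3 returns [((0, 1), (5))]
= [((0, 1), (5))]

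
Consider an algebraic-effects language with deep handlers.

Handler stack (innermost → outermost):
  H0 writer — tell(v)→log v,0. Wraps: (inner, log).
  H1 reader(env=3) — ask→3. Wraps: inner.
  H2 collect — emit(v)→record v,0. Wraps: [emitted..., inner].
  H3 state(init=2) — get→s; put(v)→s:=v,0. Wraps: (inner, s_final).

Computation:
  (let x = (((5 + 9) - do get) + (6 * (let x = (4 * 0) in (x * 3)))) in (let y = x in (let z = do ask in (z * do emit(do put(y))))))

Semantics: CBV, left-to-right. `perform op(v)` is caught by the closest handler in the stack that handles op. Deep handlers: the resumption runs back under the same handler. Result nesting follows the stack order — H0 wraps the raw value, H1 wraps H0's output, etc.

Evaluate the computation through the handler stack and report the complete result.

Step-by-step:
get @ H3 ⇒ 2
ask @ H1 ⇒ 3
put(12) @ H3 ⇒ s:=12
emit(0) @ H2 ⇒ out+=0
H0 returns (0, ())
H1 returns (0, ())
H2 returns [0, (0, ())]
H3 returns ([0, (0, ())], 12)
= ([0, (0, ())], 12)

Answer: ([0, (0, ())], 12)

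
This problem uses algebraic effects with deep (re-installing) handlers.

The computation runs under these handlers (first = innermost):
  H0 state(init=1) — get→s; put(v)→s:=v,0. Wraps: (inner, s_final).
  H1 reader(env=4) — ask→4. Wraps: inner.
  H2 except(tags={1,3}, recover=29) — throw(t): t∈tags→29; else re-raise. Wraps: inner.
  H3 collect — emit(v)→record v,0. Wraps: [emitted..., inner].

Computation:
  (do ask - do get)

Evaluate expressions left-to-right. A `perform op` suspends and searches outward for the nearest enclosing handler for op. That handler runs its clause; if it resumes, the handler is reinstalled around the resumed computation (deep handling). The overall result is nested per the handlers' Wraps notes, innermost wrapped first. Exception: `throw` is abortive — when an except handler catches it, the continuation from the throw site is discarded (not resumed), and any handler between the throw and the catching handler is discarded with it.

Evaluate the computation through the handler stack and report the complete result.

Step-by-step:
ask @ H1 ⇒ 4
get @ H0 ⇒ 1
H0 returns (3, 1)
H1 returns (3, 1)
H2 returns (3, 1)
H3 returns [(3, 1)]
= [(3, 1)]

Answer: [(3, 1)]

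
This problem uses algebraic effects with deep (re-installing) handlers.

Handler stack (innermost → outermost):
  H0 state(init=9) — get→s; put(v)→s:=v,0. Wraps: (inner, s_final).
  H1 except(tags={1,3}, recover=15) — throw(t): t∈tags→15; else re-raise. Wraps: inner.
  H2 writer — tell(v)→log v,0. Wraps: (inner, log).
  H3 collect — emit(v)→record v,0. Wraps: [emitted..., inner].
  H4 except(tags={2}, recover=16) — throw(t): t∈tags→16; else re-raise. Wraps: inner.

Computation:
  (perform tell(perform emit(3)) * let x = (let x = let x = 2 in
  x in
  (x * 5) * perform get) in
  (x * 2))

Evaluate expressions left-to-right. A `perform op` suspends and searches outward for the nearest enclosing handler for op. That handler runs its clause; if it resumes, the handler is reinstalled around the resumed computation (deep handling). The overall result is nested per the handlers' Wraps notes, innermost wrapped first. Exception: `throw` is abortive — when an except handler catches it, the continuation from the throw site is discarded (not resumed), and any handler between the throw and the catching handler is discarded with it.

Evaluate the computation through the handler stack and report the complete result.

Answer: [3, ((0, 9), (0))]

Step-by-step:
emit(3) @ H3 ⇒ out+=3
tell(0) @ H2 ⇒ log+=0
get @ H0 ⇒ 9
H0 returns (0, 9)
H1 returns (0, 9)
H2 returns ((0, 9), (0))
H3 returns [3, ((0, 9), (0))]
H4 returns [3, ((0, 9), (0))]
= [3, ((0, 9), (0))]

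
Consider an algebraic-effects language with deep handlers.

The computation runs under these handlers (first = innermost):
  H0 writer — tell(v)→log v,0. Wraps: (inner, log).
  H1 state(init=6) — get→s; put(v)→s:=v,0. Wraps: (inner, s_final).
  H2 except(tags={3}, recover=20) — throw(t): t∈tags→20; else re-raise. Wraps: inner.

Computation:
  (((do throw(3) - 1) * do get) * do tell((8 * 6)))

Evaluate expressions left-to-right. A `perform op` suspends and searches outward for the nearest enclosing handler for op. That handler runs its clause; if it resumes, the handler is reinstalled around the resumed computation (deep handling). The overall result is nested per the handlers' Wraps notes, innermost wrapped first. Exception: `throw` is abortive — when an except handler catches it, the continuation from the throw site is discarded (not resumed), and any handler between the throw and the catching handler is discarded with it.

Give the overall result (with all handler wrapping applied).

Evaluation trace:
throw(3) @ H2 caught ⇒ 20
= 20

Answer: 20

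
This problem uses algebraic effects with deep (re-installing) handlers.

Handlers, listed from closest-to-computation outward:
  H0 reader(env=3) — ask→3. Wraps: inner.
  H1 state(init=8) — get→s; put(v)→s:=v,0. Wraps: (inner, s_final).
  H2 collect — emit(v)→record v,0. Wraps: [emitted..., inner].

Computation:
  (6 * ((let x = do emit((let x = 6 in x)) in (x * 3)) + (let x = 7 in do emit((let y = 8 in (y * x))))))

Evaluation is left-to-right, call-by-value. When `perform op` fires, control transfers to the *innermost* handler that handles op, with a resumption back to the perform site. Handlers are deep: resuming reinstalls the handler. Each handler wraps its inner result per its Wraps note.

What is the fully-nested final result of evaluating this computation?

Answer: [6, 56, (0, 8)]

Working:
emit(6) @ H2 ⇒ out+=6
emit(56) @ H2 ⇒ out+=56
H0 returns 0
H1 returns (0, 8)
H2 returns [6, 56, (0, 8)]
= [6, 56, (0, 8)]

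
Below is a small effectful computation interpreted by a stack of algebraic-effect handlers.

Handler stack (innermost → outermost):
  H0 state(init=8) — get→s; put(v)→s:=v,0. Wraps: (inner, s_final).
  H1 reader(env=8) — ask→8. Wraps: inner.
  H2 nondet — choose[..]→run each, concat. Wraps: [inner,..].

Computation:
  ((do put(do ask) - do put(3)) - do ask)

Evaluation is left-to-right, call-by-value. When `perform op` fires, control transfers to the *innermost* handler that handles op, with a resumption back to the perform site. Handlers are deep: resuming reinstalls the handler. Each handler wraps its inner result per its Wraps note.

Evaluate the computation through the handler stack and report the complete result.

Answer: [(-8, 3)]

Evaluation trace:
ask @ H1 ⇒ 8
put(8) @ H0 ⇒ s:=8
put(3) @ H0 ⇒ s:=3
ask @ H1 ⇒ 8
H0 returns (-8, 3)
H1 returns (-8, 3)
H2 returns [(-8, 3)]
= [(-8, 3)]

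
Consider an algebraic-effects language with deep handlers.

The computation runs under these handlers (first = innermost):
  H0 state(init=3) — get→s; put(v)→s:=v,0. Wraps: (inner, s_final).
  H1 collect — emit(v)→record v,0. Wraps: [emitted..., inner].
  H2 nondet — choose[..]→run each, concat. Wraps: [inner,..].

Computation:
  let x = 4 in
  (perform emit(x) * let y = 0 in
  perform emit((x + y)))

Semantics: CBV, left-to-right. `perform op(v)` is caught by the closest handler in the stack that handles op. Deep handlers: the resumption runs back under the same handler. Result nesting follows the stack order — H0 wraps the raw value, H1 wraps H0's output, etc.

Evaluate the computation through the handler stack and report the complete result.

Step-by-step:
emit(4) @ H1 ⇒ out+=4
emit(4) @ H1 ⇒ out+=4
H0 returns (0, 3)
H1 returns [4, 4, (0, 3)]
H2 returns [[4, 4, (0, 3)]]
= [[4, 4, (0, 3)]]

Answer: [[4, 4, (0, 3)]]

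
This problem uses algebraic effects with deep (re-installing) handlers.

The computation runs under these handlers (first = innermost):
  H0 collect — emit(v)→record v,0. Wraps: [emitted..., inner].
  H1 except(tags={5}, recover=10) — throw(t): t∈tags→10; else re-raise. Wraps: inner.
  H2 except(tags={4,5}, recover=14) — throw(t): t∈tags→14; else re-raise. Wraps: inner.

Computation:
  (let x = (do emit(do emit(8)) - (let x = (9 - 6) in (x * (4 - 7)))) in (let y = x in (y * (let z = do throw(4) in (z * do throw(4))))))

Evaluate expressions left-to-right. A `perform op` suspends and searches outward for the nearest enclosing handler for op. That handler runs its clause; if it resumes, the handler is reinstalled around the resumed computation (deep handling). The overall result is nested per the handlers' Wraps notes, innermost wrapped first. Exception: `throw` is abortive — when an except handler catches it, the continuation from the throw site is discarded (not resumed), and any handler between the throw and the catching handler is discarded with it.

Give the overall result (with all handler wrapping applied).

Answer: 14

Working:
emit(8) @ H0 ⇒ out+=8
emit(0) @ H0 ⇒ out+=0
throw(4) @ H1 re-raised
throw(4) @ H2 caught ⇒ 14
= 14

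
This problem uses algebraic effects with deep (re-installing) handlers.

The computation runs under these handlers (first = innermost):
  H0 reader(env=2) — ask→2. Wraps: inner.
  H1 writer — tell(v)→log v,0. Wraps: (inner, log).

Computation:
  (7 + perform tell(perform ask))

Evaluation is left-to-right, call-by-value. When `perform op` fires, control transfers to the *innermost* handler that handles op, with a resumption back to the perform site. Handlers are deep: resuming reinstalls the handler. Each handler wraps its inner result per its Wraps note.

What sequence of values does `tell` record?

Answer: (2)

Step-by-step:
ask @ H0 ⇒ 2
tell(2) @ H1 ⇒ log+=2
H0 returns 7
H1 returns (7, (2))
= (7, (2))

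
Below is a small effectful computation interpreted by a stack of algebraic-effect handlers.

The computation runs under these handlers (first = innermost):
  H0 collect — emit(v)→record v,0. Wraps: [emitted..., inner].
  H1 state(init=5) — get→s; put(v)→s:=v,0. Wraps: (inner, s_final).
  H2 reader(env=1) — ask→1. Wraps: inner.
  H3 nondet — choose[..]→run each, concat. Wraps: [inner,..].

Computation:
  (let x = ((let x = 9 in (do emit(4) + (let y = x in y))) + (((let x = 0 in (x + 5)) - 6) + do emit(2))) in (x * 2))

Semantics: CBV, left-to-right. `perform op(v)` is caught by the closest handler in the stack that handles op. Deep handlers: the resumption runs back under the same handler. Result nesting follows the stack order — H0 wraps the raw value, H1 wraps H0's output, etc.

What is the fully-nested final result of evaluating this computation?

Evaluation trace:
emit(4) @ H0 ⇒ out+=4
emit(2) @ H0 ⇒ out+=2
H0 returns [4, 2, 16]
H1 returns ([4, 2, 16], 5)
H2 returns ([4, 2, 16], 5)
H3 returns [([4, 2, 16], 5)]
= [([4, 2, 16], 5)]

Answer: [([4, 2, 16], 5)]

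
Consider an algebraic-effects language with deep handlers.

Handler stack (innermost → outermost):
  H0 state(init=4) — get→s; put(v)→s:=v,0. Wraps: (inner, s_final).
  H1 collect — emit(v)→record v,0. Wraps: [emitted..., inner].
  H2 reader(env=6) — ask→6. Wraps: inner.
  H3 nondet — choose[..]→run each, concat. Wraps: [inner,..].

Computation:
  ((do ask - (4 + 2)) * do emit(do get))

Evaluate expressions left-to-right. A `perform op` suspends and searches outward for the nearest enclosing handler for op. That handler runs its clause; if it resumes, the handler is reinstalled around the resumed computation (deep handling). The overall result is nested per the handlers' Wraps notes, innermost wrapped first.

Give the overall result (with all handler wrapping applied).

Working:
ask @ H2 ⇒ 6
get @ H0 ⇒ 4
emit(4) @ H1 ⇒ out+=4
H0 returns (0, 4)
H1 returns [4, (0, 4)]
H2 returns [4, (0, 4)]
H3 returns [[4, (0, 4)]]
= [[4, (0, 4)]]

Answer: [[4, (0, 4)]]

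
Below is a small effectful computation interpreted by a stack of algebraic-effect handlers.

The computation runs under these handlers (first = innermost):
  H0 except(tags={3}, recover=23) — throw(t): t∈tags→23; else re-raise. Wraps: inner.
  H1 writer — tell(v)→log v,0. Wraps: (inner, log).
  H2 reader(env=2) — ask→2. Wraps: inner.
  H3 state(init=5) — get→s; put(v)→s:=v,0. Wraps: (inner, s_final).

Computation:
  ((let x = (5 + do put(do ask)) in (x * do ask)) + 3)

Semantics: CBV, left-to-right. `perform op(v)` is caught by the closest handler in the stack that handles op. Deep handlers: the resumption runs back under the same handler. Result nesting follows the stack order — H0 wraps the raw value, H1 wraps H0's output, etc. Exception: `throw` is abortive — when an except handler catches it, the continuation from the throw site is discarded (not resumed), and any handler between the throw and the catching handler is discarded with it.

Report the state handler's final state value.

Evaluation trace:
ask @ H2 ⇒ 2
put(2) @ H3 ⇒ s:=2
ask @ H2 ⇒ 2
H0 returns 13
H1 returns (13, ())
H2 returns (13, ())
H3 returns ((13, ()), 2)
= ((13, ()), 2)

Answer: 2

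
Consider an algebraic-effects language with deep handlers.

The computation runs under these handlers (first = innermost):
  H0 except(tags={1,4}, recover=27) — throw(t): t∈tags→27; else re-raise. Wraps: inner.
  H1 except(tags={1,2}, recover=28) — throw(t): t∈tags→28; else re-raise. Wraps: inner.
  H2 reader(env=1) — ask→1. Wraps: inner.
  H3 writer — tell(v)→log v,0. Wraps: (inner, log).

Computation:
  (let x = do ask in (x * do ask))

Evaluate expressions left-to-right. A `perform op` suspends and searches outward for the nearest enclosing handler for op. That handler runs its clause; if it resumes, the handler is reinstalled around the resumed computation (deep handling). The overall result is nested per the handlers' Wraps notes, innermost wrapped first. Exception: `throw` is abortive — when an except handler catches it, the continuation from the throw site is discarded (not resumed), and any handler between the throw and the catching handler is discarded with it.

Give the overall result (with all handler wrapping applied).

Answer: (1, ())

Working:
ask @ H2 ⇒ 1
ask @ H2 ⇒ 1
H0 returns 1
H1 returns 1
H2 returns 1
H3 returns (1, ())
= (1, ())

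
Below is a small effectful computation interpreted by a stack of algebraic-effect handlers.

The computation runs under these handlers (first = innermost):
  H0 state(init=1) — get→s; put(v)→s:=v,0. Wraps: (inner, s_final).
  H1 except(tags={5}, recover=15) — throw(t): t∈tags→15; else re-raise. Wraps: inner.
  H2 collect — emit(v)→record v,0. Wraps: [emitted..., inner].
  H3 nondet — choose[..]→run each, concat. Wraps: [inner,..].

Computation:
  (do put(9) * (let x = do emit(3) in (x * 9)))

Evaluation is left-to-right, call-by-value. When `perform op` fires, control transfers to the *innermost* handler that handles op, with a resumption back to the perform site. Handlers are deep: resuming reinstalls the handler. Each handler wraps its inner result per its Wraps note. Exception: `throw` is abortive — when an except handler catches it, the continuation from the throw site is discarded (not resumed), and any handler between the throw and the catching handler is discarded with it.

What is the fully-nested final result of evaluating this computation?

Answer: [[3, (0, 9)]]

Working:
put(9) @ H0 ⇒ s:=9
emit(3) @ H2 ⇒ out+=3
H0 returns (0, 9)
H1 returns (0, 9)
H2 returns [3, (0, 9)]
H3 returns [[3, (0, 9)]]
= [[3, (0, 9)]]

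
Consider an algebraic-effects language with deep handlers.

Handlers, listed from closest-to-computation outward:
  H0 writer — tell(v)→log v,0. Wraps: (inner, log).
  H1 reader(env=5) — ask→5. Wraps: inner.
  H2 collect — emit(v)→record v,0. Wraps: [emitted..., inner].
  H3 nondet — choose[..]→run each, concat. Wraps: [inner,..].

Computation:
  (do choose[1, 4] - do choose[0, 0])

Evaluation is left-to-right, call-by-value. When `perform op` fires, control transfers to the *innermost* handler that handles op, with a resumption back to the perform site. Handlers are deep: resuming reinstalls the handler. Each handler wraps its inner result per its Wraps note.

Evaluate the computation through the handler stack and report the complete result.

Answer: [[(1, ())], [(1, ())], [(4, ())], [(4, ())]]

Step-by-step:
choose[1, 4] @ H3
  branch[0] choose=1:
    choose[0, 0] @ H3
      branch[0] choose=0:
        H0 returns (1, ())
        H1 returns (1, ())
        H2 returns [(1, ())]
        H3 returns [[(1, ())]]
      branch[1] choose=0:
        H0 returns (1, ())
        H1 returns (1, ())
        H2 returns [(1, ())]
        H3 returns [[(1, ())]]
  branch[1] choose=4:
    choose[0, 0] @ H3
      branch[0] choose=0:
        H0 returns (4, ())
        H1 returns (4, ())
        H2 returns [(4, ())]
        H3 returns [[(4, ())]]
      branch[1] choose=0:
        H0 returns (4, ())
        H1 returns (4, ())
        H2 returns [(4, ())]
        H3 returns [[(4, ())]]
= [[(1, ())], [(1, ())], [(4, ())], [(4, ())]]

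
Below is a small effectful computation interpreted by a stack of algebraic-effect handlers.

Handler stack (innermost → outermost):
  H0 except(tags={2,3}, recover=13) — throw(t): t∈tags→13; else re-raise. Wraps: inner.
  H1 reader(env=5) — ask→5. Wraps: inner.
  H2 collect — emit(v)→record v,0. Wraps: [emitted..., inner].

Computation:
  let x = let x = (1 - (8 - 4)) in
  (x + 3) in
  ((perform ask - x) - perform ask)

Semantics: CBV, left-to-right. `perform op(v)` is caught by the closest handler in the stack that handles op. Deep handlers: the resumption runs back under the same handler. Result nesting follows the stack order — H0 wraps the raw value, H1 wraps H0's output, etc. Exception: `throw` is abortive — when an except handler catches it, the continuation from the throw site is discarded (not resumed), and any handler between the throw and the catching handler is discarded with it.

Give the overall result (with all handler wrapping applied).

Answer: [0]

Step-by-step:
ask @ H1 ⇒ 5
ask @ H1 ⇒ 5
H0 returns 0
H1 returns 0
H2 returns [0]
= [0]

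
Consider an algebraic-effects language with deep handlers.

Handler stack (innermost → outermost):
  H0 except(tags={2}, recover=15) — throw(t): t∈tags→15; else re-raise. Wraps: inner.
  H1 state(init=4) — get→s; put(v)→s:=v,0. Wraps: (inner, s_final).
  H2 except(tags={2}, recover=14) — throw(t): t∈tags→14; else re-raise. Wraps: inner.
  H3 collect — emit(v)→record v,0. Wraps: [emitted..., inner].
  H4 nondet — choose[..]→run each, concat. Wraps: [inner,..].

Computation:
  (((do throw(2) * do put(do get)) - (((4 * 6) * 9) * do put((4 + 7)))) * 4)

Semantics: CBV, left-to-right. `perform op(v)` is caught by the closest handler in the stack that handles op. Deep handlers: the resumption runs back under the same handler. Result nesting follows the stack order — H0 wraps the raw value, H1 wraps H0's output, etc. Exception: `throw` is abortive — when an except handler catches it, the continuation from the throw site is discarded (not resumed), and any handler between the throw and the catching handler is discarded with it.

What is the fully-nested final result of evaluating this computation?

Answer: [[(15, 4)]]

Evaluation trace:
throw(2) @ H0 caught ⇒ 15
H1 returns (15, 4)
H2 returns (15, 4)
H3 returns [(15, 4)]
H4 returns [[(15, 4)]]
= [[(15, 4)]]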